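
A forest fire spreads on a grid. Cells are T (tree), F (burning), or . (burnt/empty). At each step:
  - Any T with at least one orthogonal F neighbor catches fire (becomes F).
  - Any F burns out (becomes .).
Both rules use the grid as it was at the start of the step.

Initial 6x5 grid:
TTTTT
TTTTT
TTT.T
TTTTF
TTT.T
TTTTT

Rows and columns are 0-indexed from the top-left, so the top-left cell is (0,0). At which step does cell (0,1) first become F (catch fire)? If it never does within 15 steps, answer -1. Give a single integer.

Step 1: cell (0,1)='T' (+3 fires, +1 burnt)
Step 2: cell (0,1)='T' (+3 fires, +3 burnt)
Step 3: cell (0,1)='T' (+6 fires, +3 burnt)
Step 4: cell (0,1)='T' (+6 fires, +6 burnt)
Step 5: cell (0,1)='T' (+5 fires, +6 burnt)
Step 6: cell (0,1)='F' (+3 fires, +5 burnt)
  -> target ignites at step 6
Step 7: cell (0,1)='.' (+1 fires, +3 burnt)
Step 8: cell (0,1)='.' (+0 fires, +1 burnt)
  fire out at step 8

6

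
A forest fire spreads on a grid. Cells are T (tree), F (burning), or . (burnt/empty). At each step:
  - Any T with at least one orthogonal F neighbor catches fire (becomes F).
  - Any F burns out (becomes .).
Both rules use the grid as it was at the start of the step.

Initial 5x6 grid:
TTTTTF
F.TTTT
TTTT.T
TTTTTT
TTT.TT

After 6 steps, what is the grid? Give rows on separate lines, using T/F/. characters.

Step 1: 4 trees catch fire, 2 burn out
  FTTTF.
  ..TTTF
  FTTT.T
  TTTTTT
  TTT.TT
Step 2: 6 trees catch fire, 4 burn out
  .FTF..
  ..TTF.
  .FTT.F
  FTTTTT
  TTT.TT
Step 3: 6 trees catch fire, 6 burn out
  ..F...
  ..TF..
  ..FT..
  .FTTTF
  FTT.TT
Step 4: 6 trees catch fire, 6 burn out
  ......
  ..F...
  ...F..
  ..FTF.
  .FT.TF
Step 5: 3 trees catch fire, 6 burn out
  ......
  ......
  ......
  ...F..
  ..F.F.
Step 6: 0 trees catch fire, 3 burn out
  ......
  ......
  ......
  ......
  ......

......
......
......
......
......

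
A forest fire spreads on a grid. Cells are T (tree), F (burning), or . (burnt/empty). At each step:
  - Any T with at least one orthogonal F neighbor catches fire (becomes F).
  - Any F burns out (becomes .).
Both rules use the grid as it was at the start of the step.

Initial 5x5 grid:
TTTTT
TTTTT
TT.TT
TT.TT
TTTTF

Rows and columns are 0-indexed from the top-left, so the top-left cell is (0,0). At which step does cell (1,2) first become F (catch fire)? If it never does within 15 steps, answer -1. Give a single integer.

Step 1: cell (1,2)='T' (+2 fires, +1 burnt)
Step 2: cell (1,2)='T' (+3 fires, +2 burnt)
Step 3: cell (1,2)='T' (+3 fires, +3 burnt)
Step 4: cell (1,2)='T' (+4 fires, +3 burnt)
Step 5: cell (1,2)='F' (+4 fires, +4 burnt)
  -> target ignites at step 5
Step 6: cell (1,2)='.' (+3 fires, +4 burnt)
Step 7: cell (1,2)='.' (+2 fires, +3 burnt)
Step 8: cell (1,2)='.' (+1 fires, +2 burnt)
Step 9: cell (1,2)='.' (+0 fires, +1 burnt)
  fire out at step 9

5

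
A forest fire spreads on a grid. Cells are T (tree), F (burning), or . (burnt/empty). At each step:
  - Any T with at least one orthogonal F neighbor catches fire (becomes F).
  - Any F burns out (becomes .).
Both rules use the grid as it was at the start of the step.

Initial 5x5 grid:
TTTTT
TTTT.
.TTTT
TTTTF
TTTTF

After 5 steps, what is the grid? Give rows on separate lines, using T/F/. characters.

Step 1: 3 trees catch fire, 2 burn out
  TTTTT
  TTTT.
  .TTTF
  TTTF.
  TTTF.
Step 2: 3 trees catch fire, 3 burn out
  TTTTT
  TTTT.
  .TTF.
  TTF..
  TTF..
Step 3: 4 trees catch fire, 3 burn out
  TTTTT
  TTTF.
  .TF..
  TF...
  TF...
Step 4: 5 trees catch fire, 4 burn out
  TTTFT
  TTF..
  .F...
  F....
  F....
Step 5: 3 trees catch fire, 5 burn out
  TTF.F
  TF...
  .....
  .....
  .....

TTF.F
TF...
.....
.....
.....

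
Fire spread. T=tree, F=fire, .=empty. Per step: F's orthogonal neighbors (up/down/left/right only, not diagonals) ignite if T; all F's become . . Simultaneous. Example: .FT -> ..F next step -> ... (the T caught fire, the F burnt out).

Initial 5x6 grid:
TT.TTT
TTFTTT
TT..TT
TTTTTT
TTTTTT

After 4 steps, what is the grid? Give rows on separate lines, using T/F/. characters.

Step 1: 2 trees catch fire, 1 burn out
  TT.TTT
  TF.FTT
  TT..TT
  TTTTTT
  TTTTTT
Step 2: 5 trees catch fire, 2 burn out
  TF.FTT
  F...FT
  TF..TT
  TTTTTT
  TTTTTT
Step 3: 6 trees catch fire, 5 burn out
  F...FT
  .....F
  F...FT
  TFTTTT
  TTTTTT
Step 4: 6 trees catch fire, 6 burn out
  .....F
  ......
  .....F
  F.FTFT
  TFTTTT

.....F
......
.....F
F.FTFT
TFTTTT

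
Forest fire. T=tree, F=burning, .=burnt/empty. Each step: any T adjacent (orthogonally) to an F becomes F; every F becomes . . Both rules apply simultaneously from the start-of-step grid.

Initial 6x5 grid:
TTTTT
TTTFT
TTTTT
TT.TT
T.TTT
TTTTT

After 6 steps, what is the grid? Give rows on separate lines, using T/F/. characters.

Step 1: 4 trees catch fire, 1 burn out
  TTTFT
  TTF.F
  TTTFT
  TT.TT
  T.TTT
  TTTTT
Step 2: 6 trees catch fire, 4 burn out
  TTF.F
  TF...
  TTF.F
  TT.FT
  T.TTT
  TTTTT
Step 3: 5 trees catch fire, 6 burn out
  TF...
  F....
  TF...
  TT..F
  T.TFT
  TTTTT
Step 4: 6 trees catch fire, 5 burn out
  F....
  .....
  F....
  TF...
  T.F.F
  TTTFT
Step 5: 3 trees catch fire, 6 burn out
  .....
  .....
  .....
  F....
  T....
  TTF.F
Step 6: 2 trees catch fire, 3 burn out
  .....
  .....
  .....
  .....
  F....
  TF...

.....
.....
.....
.....
F....
TF...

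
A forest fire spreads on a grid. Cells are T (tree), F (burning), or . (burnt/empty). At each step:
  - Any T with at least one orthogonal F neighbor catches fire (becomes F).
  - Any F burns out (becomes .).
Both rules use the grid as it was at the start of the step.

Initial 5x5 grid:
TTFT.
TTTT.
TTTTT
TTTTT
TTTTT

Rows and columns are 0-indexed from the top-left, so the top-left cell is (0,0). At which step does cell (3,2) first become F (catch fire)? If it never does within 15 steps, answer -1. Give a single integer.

Step 1: cell (3,2)='T' (+3 fires, +1 burnt)
Step 2: cell (3,2)='T' (+4 fires, +3 burnt)
Step 3: cell (3,2)='F' (+4 fires, +4 burnt)
  -> target ignites at step 3
Step 4: cell (3,2)='.' (+5 fires, +4 burnt)
Step 5: cell (3,2)='.' (+4 fires, +5 burnt)
Step 6: cell (3,2)='.' (+2 fires, +4 burnt)
Step 7: cell (3,2)='.' (+0 fires, +2 burnt)
  fire out at step 7

3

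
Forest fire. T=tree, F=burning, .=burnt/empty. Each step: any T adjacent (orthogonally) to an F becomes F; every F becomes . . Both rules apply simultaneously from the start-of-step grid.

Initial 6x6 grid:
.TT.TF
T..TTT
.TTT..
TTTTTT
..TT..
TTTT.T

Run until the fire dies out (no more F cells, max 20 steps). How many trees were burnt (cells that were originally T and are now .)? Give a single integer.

Answer: 19

Derivation:
Step 1: +2 fires, +1 burnt (F count now 2)
Step 2: +1 fires, +2 burnt (F count now 1)
Step 3: +1 fires, +1 burnt (F count now 1)
Step 4: +1 fires, +1 burnt (F count now 1)
Step 5: +2 fires, +1 burnt (F count now 2)
Step 6: +4 fires, +2 burnt (F count now 4)
Step 7: +4 fires, +4 burnt (F count now 4)
Step 8: +2 fires, +4 burnt (F count now 2)
Step 9: +1 fires, +2 burnt (F count now 1)
Step 10: +1 fires, +1 burnt (F count now 1)
Step 11: +0 fires, +1 burnt (F count now 0)
Fire out after step 11
Initially T: 23, now '.': 32
Total burnt (originally-T cells now '.'): 19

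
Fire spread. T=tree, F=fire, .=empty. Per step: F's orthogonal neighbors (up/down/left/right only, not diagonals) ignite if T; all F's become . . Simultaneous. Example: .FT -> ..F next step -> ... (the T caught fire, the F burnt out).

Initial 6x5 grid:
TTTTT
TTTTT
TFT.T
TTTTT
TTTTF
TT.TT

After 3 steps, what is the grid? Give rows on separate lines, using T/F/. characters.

Step 1: 7 trees catch fire, 2 burn out
  TTTTT
  TFTTT
  F.F.T
  TFTTF
  TTTF.
  TT.TF
Step 2: 10 trees catch fire, 7 burn out
  TFTTT
  F.FTT
  ....F
  F.FF.
  TFF..
  TT.F.
Step 3: 6 trees catch fire, 10 burn out
  F.FTT
  ...FF
  .....
  .....
  F....
  TF...

F.FTT
...FF
.....
.....
F....
TF...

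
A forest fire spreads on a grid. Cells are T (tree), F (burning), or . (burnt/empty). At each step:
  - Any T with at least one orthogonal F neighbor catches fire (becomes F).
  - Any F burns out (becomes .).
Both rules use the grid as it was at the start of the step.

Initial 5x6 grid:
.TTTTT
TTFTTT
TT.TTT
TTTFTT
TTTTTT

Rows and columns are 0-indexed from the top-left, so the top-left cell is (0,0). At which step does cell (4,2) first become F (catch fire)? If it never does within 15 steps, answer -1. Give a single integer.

Step 1: cell (4,2)='T' (+7 fires, +2 burnt)
Step 2: cell (4,2)='F' (+10 fires, +7 burnt)
  -> target ignites at step 2
Step 3: cell (4,2)='.' (+7 fires, +10 burnt)
Step 4: cell (4,2)='.' (+2 fires, +7 burnt)
Step 5: cell (4,2)='.' (+0 fires, +2 burnt)
  fire out at step 5

2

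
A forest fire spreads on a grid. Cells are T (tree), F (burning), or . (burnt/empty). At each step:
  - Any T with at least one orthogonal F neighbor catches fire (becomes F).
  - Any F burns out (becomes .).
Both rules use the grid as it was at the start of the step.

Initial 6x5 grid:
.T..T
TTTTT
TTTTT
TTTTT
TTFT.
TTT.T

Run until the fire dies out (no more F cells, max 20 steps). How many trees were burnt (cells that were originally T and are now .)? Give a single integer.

Answer: 23

Derivation:
Step 1: +4 fires, +1 burnt (F count now 4)
Step 2: +5 fires, +4 burnt (F count now 5)
Step 3: +6 fires, +5 burnt (F count now 6)
Step 4: +4 fires, +6 burnt (F count now 4)
Step 5: +3 fires, +4 burnt (F count now 3)
Step 6: +1 fires, +3 burnt (F count now 1)
Step 7: +0 fires, +1 burnt (F count now 0)
Fire out after step 7
Initially T: 24, now '.': 29
Total burnt (originally-T cells now '.'): 23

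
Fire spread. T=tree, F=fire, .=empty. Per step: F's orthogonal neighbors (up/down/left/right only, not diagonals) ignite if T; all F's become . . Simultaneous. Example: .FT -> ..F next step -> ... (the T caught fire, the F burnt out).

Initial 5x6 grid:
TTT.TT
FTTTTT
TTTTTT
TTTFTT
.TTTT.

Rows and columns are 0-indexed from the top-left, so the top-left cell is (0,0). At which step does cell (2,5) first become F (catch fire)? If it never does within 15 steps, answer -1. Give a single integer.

Step 1: cell (2,5)='T' (+7 fires, +2 burnt)
Step 2: cell (2,5)='T' (+11 fires, +7 burnt)
Step 3: cell (2,5)='F' (+4 fires, +11 burnt)
  -> target ignites at step 3
Step 4: cell (2,5)='.' (+2 fires, +4 burnt)
Step 5: cell (2,5)='.' (+1 fires, +2 burnt)
Step 6: cell (2,5)='.' (+0 fires, +1 burnt)
  fire out at step 6

3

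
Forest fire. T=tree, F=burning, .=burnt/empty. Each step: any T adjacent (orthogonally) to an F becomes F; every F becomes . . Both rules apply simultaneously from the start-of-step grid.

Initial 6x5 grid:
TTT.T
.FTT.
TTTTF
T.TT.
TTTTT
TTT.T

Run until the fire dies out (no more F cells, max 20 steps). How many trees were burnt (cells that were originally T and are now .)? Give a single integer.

Answer: 21

Derivation:
Step 1: +4 fires, +2 burnt (F count now 4)
Step 2: +6 fires, +4 burnt (F count now 6)
Step 3: +3 fires, +6 burnt (F count now 3)
Step 4: +3 fires, +3 burnt (F count now 3)
Step 5: +4 fires, +3 burnt (F count now 4)
Step 6: +1 fires, +4 burnt (F count now 1)
Step 7: +0 fires, +1 burnt (F count now 0)
Fire out after step 7
Initially T: 22, now '.': 29
Total burnt (originally-T cells now '.'): 21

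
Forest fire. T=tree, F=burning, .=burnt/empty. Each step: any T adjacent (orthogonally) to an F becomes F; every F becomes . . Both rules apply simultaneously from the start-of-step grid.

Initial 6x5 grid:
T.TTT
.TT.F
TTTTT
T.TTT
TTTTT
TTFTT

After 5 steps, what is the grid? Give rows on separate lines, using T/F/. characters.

Step 1: 5 trees catch fire, 2 burn out
  T.TTF
  .TT..
  TTTTF
  T.TTT
  TTFTT
  TF.FT
Step 2: 8 trees catch fire, 5 burn out
  T.TF.
  .TT..
  TTTF.
  T.FTF
  TF.FT
  F...F
Step 3: 5 trees catch fire, 8 burn out
  T.F..
  .TT..
  TTF..
  T..F.
  F...F
  .....
Step 4: 3 trees catch fire, 5 burn out
  T....
  .TF..
  TF...
  F....
  .....
  .....
Step 5: 2 trees catch fire, 3 burn out
  T....
  .F...
  F....
  .....
  .....
  .....

T....
.F...
F....
.....
.....
.....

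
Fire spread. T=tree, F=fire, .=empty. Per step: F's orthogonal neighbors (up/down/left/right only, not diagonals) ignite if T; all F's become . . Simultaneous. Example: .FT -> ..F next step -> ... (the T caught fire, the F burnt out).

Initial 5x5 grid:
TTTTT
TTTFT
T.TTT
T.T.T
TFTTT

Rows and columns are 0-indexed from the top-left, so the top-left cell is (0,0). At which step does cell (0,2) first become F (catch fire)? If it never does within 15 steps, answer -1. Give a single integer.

Step 1: cell (0,2)='T' (+6 fires, +2 burnt)
Step 2: cell (0,2)='F' (+8 fires, +6 burnt)
  -> target ignites at step 2
Step 3: cell (0,2)='.' (+5 fires, +8 burnt)
Step 4: cell (0,2)='.' (+1 fires, +5 burnt)
Step 5: cell (0,2)='.' (+0 fires, +1 burnt)
  fire out at step 5

2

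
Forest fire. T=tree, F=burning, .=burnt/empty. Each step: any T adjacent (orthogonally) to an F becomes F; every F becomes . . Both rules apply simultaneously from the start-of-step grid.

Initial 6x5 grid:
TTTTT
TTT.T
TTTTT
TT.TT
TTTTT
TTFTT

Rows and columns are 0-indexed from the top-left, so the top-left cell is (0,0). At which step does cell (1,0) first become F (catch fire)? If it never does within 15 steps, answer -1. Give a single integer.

Step 1: cell (1,0)='T' (+3 fires, +1 burnt)
Step 2: cell (1,0)='T' (+4 fires, +3 burnt)
Step 3: cell (1,0)='T' (+4 fires, +4 burnt)
Step 4: cell (1,0)='T' (+4 fires, +4 burnt)
Step 5: cell (1,0)='T' (+4 fires, +4 burnt)
Step 6: cell (1,0)='F' (+4 fires, +4 burnt)
  -> target ignites at step 6
Step 7: cell (1,0)='.' (+3 fires, +4 burnt)
Step 8: cell (1,0)='.' (+1 fires, +3 burnt)
Step 9: cell (1,0)='.' (+0 fires, +1 burnt)
  fire out at step 9

6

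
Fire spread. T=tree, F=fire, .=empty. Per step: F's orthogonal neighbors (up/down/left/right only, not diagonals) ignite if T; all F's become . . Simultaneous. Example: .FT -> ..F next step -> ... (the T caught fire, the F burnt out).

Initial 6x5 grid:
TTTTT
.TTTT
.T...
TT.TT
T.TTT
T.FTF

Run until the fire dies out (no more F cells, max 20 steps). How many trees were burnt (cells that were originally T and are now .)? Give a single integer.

Step 1: +3 fires, +2 burnt (F count now 3)
Step 2: +2 fires, +3 burnt (F count now 2)
Step 3: +1 fires, +2 burnt (F count now 1)
Step 4: +0 fires, +1 burnt (F count now 0)
Fire out after step 4
Initially T: 20, now '.': 16
Total burnt (originally-T cells now '.'): 6

Answer: 6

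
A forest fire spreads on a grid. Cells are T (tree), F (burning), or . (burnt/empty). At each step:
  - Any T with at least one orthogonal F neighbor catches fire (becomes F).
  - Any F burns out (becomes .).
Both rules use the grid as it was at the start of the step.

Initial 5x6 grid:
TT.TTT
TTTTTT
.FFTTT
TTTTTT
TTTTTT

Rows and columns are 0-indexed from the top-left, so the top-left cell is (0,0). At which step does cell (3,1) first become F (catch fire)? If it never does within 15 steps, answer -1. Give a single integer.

Step 1: cell (3,1)='F' (+5 fires, +2 burnt)
  -> target ignites at step 1
Step 2: cell (3,1)='.' (+8 fires, +5 burnt)
Step 3: cell (3,1)='.' (+7 fires, +8 burnt)
Step 4: cell (3,1)='.' (+4 fires, +7 burnt)
Step 5: cell (3,1)='.' (+2 fires, +4 burnt)
Step 6: cell (3,1)='.' (+0 fires, +2 burnt)
  fire out at step 6

1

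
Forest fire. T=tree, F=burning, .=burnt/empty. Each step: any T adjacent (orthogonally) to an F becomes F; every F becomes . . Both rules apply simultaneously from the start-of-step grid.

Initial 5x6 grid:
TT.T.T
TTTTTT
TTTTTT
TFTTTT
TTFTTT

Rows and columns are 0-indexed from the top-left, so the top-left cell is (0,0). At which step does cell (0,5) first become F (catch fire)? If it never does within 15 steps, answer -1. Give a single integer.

Step 1: cell (0,5)='T' (+5 fires, +2 burnt)
Step 2: cell (0,5)='T' (+6 fires, +5 burnt)
Step 3: cell (0,5)='T' (+6 fires, +6 burnt)
Step 4: cell (0,5)='T' (+4 fires, +6 burnt)
Step 5: cell (0,5)='T' (+3 fires, +4 burnt)
Step 6: cell (0,5)='T' (+1 fires, +3 burnt)
Step 7: cell (0,5)='F' (+1 fires, +1 burnt)
  -> target ignites at step 7
Step 8: cell (0,5)='.' (+0 fires, +1 burnt)
  fire out at step 8

7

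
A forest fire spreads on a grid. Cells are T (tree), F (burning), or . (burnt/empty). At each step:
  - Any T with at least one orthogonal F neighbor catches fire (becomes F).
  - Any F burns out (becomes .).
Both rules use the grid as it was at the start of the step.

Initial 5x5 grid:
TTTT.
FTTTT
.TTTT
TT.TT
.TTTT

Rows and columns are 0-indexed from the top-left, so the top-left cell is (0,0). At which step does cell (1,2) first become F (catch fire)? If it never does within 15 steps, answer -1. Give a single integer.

Step 1: cell (1,2)='T' (+2 fires, +1 burnt)
Step 2: cell (1,2)='F' (+3 fires, +2 burnt)
  -> target ignites at step 2
Step 3: cell (1,2)='.' (+4 fires, +3 burnt)
Step 4: cell (1,2)='.' (+5 fires, +4 burnt)
Step 5: cell (1,2)='.' (+3 fires, +5 burnt)
Step 6: cell (1,2)='.' (+2 fires, +3 burnt)
Step 7: cell (1,2)='.' (+1 fires, +2 burnt)
Step 8: cell (1,2)='.' (+0 fires, +1 burnt)
  fire out at step 8

2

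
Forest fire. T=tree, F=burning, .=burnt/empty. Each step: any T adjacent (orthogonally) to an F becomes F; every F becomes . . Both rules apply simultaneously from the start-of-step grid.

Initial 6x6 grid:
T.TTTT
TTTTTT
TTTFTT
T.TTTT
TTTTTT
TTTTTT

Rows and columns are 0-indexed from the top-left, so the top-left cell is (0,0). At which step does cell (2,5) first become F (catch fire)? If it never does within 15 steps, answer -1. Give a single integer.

Step 1: cell (2,5)='T' (+4 fires, +1 burnt)
Step 2: cell (2,5)='F' (+8 fires, +4 burnt)
  -> target ignites at step 2
Step 3: cell (2,5)='.' (+9 fires, +8 burnt)
Step 4: cell (2,5)='.' (+7 fires, +9 burnt)
Step 5: cell (2,5)='.' (+4 fires, +7 burnt)
Step 6: cell (2,5)='.' (+1 fires, +4 burnt)
Step 7: cell (2,5)='.' (+0 fires, +1 burnt)
  fire out at step 7

2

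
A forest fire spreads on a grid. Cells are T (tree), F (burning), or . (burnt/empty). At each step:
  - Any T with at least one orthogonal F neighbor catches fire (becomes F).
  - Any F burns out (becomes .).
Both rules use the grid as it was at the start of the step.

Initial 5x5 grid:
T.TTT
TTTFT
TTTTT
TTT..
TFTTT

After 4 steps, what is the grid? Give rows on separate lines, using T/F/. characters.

Step 1: 7 trees catch fire, 2 burn out
  T.TFT
  TTF.F
  TTTFT
  TFT..
  F.FTT
Step 2: 9 trees catch fire, 7 burn out
  T.F.F
  TF...
  TFF.F
  F.F..
  ...FT
Step 3: 3 trees catch fire, 9 burn out
  T....
  F....
  F....
  .....
  ....F
Step 4: 1 trees catch fire, 3 burn out
  F....
  .....
  .....
  .....
  .....

F....
.....
.....
.....
.....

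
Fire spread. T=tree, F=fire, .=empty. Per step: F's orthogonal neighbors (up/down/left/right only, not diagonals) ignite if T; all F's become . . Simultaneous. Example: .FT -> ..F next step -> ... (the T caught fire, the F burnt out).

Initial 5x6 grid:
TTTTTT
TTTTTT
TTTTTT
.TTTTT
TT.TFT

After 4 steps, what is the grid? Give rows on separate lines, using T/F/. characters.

Step 1: 3 trees catch fire, 1 burn out
  TTTTTT
  TTTTTT
  TTTTTT
  .TTTFT
  TT.F.F
Step 2: 3 trees catch fire, 3 burn out
  TTTTTT
  TTTTTT
  TTTTFT
  .TTF.F
  TT....
Step 3: 4 trees catch fire, 3 burn out
  TTTTTT
  TTTTFT
  TTTF.F
  .TF...
  TT....
Step 4: 5 trees catch fire, 4 burn out
  TTTTFT
  TTTF.F
  TTF...
  .F....
  TT....

TTTTFT
TTTF.F
TTF...
.F....
TT....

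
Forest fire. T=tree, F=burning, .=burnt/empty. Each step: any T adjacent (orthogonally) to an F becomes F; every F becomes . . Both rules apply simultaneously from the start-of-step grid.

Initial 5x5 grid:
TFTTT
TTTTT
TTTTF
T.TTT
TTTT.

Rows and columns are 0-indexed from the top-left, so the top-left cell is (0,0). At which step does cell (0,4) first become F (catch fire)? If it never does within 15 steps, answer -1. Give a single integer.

Step 1: cell (0,4)='T' (+6 fires, +2 burnt)
Step 2: cell (0,4)='F' (+8 fires, +6 burnt)
  -> target ignites at step 2
Step 3: cell (0,4)='.' (+3 fires, +8 burnt)
Step 4: cell (0,4)='.' (+2 fires, +3 burnt)
Step 5: cell (0,4)='.' (+2 fires, +2 burnt)
Step 6: cell (0,4)='.' (+0 fires, +2 burnt)
  fire out at step 6

2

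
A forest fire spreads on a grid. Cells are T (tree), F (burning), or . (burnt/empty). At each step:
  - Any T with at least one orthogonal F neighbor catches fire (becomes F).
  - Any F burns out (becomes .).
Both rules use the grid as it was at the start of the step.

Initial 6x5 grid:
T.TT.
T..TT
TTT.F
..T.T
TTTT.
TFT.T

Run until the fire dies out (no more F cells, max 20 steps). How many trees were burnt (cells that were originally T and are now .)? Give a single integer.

Step 1: +5 fires, +2 burnt (F count now 5)
Step 2: +3 fires, +5 burnt (F count now 3)
Step 3: +3 fires, +3 burnt (F count now 3)
Step 4: +2 fires, +3 burnt (F count now 2)
Step 5: +1 fires, +2 burnt (F count now 1)
Step 6: +1 fires, +1 burnt (F count now 1)
Step 7: +1 fires, +1 burnt (F count now 1)
Step 8: +1 fires, +1 burnt (F count now 1)
Step 9: +0 fires, +1 burnt (F count now 0)
Fire out after step 9
Initially T: 18, now '.': 29
Total burnt (originally-T cells now '.'): 17

Answer: 17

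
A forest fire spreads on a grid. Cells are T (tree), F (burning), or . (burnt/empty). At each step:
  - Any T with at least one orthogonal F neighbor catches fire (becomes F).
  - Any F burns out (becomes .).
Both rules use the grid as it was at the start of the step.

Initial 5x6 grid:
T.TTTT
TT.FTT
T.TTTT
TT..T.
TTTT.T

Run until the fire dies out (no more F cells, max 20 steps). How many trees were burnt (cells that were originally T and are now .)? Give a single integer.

Step 1: +3 fires, +1 burnt (F count now 3)
Step 2: +5 fires, +3 burnt (F count now 5)
Step 3: +3 fires, +5 burnt (F count now 3)
Step 4: +0 fires, +3 burnt (F count now 0)
Fire out after step 4
Initially T: 22, now '.': 19
Total burnt (originally-T cells now '.'): 11

Answer: 11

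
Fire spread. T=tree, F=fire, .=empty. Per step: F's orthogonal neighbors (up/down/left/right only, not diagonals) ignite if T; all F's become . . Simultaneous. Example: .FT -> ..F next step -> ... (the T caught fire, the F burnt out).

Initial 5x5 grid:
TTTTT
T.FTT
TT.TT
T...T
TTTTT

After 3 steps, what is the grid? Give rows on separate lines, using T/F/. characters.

Step 1: 2 trees catch fire, 1 burn out
  TTFTT
  T..FT
  TT.TT
  T...T
  TTTTT
Step 2: 4 trees catch fire, 2 burn out
  TF.FT
  T...F
  TT.FT
  T...T
  TTTTT
Step 3: 3 trees catch fire, 4 burn out
  F...F
  T....
  TT..F
  T...T
  TTTTT

F...F
T....
TT..F
T...T
TTTTT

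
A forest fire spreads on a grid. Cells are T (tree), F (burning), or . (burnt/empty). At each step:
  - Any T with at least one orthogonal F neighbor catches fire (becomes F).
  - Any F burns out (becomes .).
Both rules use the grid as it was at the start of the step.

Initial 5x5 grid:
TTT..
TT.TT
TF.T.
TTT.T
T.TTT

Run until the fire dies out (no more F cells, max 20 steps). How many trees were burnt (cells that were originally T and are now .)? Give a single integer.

Step 1: +3 fires, +1 burnt (F count now 3)
Step 2: +4 fires, +3 burnt (F count now 4)
Step 3: +4 fires, +4 burnt (F count now 4)
Step 4: +1 fires, +4 burnt (F count now 1)
Step 5: +1 fires, +1 burnt (F count now 1)
Step 6: +1 fires, +1 burnt (F count now 1)
Step 7: +0 fires, +1 burnt (F count now 0)
Fire out after step 7
Initially T: 17, now '.': 22
Total burnt (originally-T cells now '.'): 14

Answer: 14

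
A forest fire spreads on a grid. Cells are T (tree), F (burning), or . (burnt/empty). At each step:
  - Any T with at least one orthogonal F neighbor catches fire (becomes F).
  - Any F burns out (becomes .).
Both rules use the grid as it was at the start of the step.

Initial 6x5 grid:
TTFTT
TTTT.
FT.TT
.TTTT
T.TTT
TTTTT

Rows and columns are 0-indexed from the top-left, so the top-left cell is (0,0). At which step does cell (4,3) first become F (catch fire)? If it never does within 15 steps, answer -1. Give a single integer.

Step 1: cell (4,3)='T' (+5 fires, +2 burnt)
Step 2: cell (4,3)='T' (+5 fires, +5 burnt)
Step 3: cell (4,3)='T' (+2 fires, +5 burnt)
Step 4: cell (4,3)='T' (+3 fires, +2 burnt)
Step 5: cell (4,3)='F' (+3 fires, +3 burnt)
  -> target ignites at step 5
Step 6: cell (4,3)='.' (+3 fires, +3 burnt)
Step 7: cell (4,3)='.' (+2 fires, +3 burnt)
Step 8: cell (4,3)='.' (+1 fires, +2 burnt)
Step 9: cell (4,3)='.' (+0 fires, +1 burnt)
  fire out at step 9

5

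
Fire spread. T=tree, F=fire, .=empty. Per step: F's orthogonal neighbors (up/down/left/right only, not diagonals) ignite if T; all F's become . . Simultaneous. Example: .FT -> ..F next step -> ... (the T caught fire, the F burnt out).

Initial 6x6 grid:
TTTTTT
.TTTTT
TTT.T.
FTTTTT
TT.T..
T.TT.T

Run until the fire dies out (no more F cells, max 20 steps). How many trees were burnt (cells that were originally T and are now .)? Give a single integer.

Answer: 26

Derivation:
Step 1: +3 fires, +1 burnt (F count now 3)
Step 2: +4 fires, +3 burnt (F count now 4)
Step 3: +3 fires, +4 burnt (F count now 3)
Step 4: +4 fires, +3 burnt (F count now 4)
Step 5: +6 fires, +4 burnt (F count now 6)
Step 6: +3 fires, +6 burnt (F count now 3)
Step 7: +2 fires, +3 burnt (F count now 2)
Step 8: +1 fires, +2 burnt (F count now 1)
Step 9: +0 fires, +1 burnt (F count now 0)
Fire out after step 9
Initially T: 27, now '.': 35
Total burnt (originally-T cells now '.'): 26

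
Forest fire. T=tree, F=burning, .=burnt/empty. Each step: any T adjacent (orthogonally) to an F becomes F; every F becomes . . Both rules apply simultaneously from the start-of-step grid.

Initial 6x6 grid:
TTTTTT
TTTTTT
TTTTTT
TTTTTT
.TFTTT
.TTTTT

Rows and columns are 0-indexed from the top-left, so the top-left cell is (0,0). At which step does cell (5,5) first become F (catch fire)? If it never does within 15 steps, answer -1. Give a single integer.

Step 1: cell (5,5)='T' (+4 fires, +1 burnt)
Step 2: cell (5,5)='T' (+6 fires, +4 burnt)
Step 3: cell (5,5)='T' (+7 fires, +6 burnt)
Step 4: cell (5,5)='F' (+7 fires, +7 burnt)
  -> target ignites at step 4
Step 5: cell (5,5)='.' (+5 fires, +7 burnt)
Step 6: cell (5,5)='.' (+3 fires, +5 burnt)
Step 7: cell (5,5)='.' (+1 fires, +3 burnt)
Step 8: cell (5,5)='.' (+0 fires, +1 burnt)
  fire out at step 8

4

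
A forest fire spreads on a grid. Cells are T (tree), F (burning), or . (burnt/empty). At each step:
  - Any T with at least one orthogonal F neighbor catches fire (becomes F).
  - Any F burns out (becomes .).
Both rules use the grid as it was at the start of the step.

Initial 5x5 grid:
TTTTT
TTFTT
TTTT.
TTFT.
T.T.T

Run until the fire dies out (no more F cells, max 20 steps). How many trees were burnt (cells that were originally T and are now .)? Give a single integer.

Step 1: +7 fires, +2 burnt (F count now 7)
Step 2: +7 fires, +7 burnt (F count now 7)
Step 3: +4 fires, +7 burnt (F count now 4)
Step 4: +0 fires, +4 burnt (F count now 0)
Fire out after step 4
Initially T: 19, now '.': 24
Total burnt (originally-T cells now '.'): 18

Answer: 18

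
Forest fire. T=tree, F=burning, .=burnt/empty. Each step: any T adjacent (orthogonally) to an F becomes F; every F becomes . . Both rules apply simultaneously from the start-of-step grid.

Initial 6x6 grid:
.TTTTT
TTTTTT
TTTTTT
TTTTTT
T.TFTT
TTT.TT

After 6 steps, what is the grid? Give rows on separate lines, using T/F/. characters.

Step 1: 3 trees catch fire, 1 burn out
  .TTTTT
  TTTTTT
  TTTTTT
  TTTFTT
  T.F.FT
  TTT.TT
Step 2: 6 trees catch fire, 3 burn out
  .TTTTT
  TTTTTT
  TTTFTT
  TTF.FT
  T....F
  TTF.FT
Step 3: 7 trees catch fire, 6 burn out
  .TTTTT
  TTTFTT
  TTF.FT
  TF...F
  T.....
  TF...F
Step 4: 7 trees catch fire, 7 burn out
  .TTFTT
  TTF.FT
  TF...F
  F.....
  T.....
  F.....
Step 5: 6 trees catch fire, 7 burn out
  .TF.FT
  TF...F
  F.....
  ......
  F.....
  ......
Step 6: 3 trees catch fire, 6 burn out
  .F...F
  F.....
  ......
  ......
  ......
  ......

.F...F
F.....
......
......
......
......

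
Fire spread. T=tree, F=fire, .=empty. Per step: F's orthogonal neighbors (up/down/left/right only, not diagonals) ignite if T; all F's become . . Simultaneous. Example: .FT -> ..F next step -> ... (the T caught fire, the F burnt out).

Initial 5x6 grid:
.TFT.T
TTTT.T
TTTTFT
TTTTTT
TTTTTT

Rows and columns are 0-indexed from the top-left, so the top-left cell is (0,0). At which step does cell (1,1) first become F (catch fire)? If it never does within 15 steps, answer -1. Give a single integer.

Step 1: cell (1,1)='T' (+6 fires, +2 burnt)
Step 2: cell (1,1)='F' (+7 fires, +6 burnt)
  -> target ignites at step 2
Step 3: cell (1,1)='.' (+6 fires, +7 burnt)
Step 4: cell (1,1)='.' (+3 fires, +6 burnt)
Step 5: cell (1,1)='.' (+2 fires, +3 burnt)
Step 6: cell (1,1)='.' (+1 fires, +2 burnt)
Step 7: cell (1,1)='.' (+0 fires, +1 burnt)
  fire out at step 7

2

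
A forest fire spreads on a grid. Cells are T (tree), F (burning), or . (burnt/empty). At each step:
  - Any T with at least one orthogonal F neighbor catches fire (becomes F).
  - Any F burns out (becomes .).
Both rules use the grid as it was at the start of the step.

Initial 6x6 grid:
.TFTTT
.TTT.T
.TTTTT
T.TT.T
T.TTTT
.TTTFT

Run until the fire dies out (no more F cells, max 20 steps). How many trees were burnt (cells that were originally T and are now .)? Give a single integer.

Answer: 24

Derivation:
Step 1: +6 fires, +2 burnt (F count now 6)
Step 2: +7 fires, +6 burnt (F count now 7)
Step 3: +8 fires, +7 burnt (F count now 8)
Step 4: +3 fires, +8 burnt (F count now 3)
Step 5: +0 fires, +3 burnt (F count now 0)
Fire out after step 5
Initially T: 26, now '.': 34
Total burnt (originally-T cells now '.'): 24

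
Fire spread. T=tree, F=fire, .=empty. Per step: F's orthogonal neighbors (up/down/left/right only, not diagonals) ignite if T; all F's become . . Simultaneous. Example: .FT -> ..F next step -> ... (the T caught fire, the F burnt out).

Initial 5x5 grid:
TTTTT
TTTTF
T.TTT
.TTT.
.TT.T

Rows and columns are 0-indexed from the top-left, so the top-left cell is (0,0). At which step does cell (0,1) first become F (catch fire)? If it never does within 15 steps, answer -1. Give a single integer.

Step 1: cell (0,1)='T' (+3 fires, +1 burnt)
Step 2: cell (0,1)='T' (+3 fires, +3 burnt)
Step 3: cell (0,1)='T' (+4 fires, +3 burnt)
Step 4: cell (0,1)='F' (+3 fires, +4 burnt)
  -> target ignites at step 4
Step 5: cell (0,1)='.' (+4 fires, +3 burnt)
Step 6: cell (0,1)='.' (+1 fires, +4 burnt)
Step 7: cell (0,1)='.' (+0 fires, +1 burnt)
  fire out at step 7

4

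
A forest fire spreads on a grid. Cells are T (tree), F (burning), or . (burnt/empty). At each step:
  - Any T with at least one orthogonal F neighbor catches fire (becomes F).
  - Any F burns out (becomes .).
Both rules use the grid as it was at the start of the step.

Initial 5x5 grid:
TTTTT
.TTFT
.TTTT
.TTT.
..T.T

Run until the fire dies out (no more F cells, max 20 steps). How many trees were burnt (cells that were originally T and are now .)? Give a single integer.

Step 1: +4 fires, +1 burnt (F count now 4)
Step 2: +6 fires, +4 burnt (F count now 6)
Step 3: +3 fires, +6 burnt (F count now 3)
Step 4: +3 fires, +3 burnt (F count now 3)
Step 5: +0 fires, +3 burnt (F count now 0)
Fire out after step 5
Initially T: 17, now '.': 24
Total burnt (originally-T cells now '.'): 16

Answer: 16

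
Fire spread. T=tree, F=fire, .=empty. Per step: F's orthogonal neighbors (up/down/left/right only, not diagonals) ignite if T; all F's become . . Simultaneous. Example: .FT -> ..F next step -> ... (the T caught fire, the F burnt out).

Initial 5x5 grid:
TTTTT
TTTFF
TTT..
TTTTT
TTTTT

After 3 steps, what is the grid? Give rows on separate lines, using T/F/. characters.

Step 1: 3 trees catch fire, 2 burn out
  TTTFF
  TTF..
  TTT..
  TTTTT
  TTTTT
Step 2: 3 trees catch fire, 3 burn out
  TTF..
  TF...
  TTF..
  TTTTT
  TTTTT
Step 3: 4 trees catch fire, 3 burn out
  TF...
  F....
  TF...
  TTFTT
  TTTTT

TF...
F....
TF...
TTFTT
TTTTT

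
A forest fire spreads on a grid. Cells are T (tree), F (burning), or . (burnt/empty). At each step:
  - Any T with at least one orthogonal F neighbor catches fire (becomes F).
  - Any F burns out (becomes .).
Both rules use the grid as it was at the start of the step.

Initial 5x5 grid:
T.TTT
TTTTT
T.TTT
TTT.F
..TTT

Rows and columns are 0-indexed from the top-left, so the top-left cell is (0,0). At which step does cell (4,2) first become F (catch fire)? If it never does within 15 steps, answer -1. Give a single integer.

Step 1: cell (4,2)='T' (+2 fires, +1 burnt)
Step 2: cell (4,2)='T' (+3 fires, +2 burnt)
Step 3: cell (4,2)='F' (+4 fires, +3 burnt)
  -> target ignites at step 3
Step 4: cell (4,2)='.' (+3 fires, +4 burnt)
Step 5: cell (4,2)='.' (+3 fires, +3 burnt)
Step 6: cell (4,2)='.' (+2 fires, +3 burnt)
Step 7: cell (4,2)='.' (+2 fires, +2 burnt)
Step 8: cell (4,2)='.' (+0 fires, +2 burnt)
  fire out at step 8

3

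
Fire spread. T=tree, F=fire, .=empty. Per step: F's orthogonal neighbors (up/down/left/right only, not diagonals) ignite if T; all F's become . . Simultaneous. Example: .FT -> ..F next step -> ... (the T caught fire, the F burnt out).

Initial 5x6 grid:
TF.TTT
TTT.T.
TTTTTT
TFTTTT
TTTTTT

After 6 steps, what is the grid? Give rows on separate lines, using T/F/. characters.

Step 1: 6 trees catch fire, 2 burn out
  F..TTT
  TFT.T.
  TFTTTT
  F.FTTT
  TFTTTT
Step 2: 7 trees catch fire, 6 burn out
  ...TTT
  F.F.T.
  F.FTTT
  ...FTT
  F.FTTT
Step 3: 3 trees catch fire, 7 burn out
  ...TTT
  ....T.
  ...FTT
  ....FT
  ...FTT
Step 4: 3 trees catch fire, 3 burn out
  ...TTT
  ....T.
  ....FT
  .....F
  ....FT
Step 5: 3 trees catch fire, 3 burn out
  ...TTT
  ....F.
  .....F
  ......
  .....F
Step 6: 1 trees catch fire, 3 burn out
  ...TFT
  ......
  ......
  ......
  ......

...TFT
......
......
......
......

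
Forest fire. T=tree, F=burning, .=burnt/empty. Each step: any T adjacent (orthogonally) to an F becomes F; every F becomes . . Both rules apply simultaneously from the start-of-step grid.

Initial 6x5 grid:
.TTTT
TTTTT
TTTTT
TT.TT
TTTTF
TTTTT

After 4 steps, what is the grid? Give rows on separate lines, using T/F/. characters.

Step 1: 3 trees catch fire, 1 burn out
  .TTTT
  TTTTT
  TTTTT
  TT.TF
  TTTF.
  TTTTF
Step 2: 4 trees catch fire, 3 burn out
  .TTTT
  TTTTT
  TTTTF
  TT.F.
  TTF..
  TTTF.
Step 3: 4 trees catch fire, 4 burn out
  .TTTT
  TTTTF
  TTTF.
  TT...
  TF...
  TTF..
Step 4: 6 trees catch fire, 4 burn out
  .TTTF
  TTTF.
  TTF..
  TF...
  F....
  TF...

.TTTF
TTTF.
TTF..
TF...
F....
TF...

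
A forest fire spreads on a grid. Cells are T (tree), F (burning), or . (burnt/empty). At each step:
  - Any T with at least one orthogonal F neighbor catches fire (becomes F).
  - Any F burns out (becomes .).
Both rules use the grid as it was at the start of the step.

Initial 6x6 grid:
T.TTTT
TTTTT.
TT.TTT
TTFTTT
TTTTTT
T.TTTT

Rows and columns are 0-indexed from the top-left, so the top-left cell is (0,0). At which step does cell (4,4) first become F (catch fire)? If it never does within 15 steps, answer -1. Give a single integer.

Step 1: cell (4,4)='T' (+3 fires, +1 burnt)
Step 2: cell (4,4)='T' (+7 fires, +3 burnt)
Step 3: cell (4,4)='F' (+8 fires, +7 burnt)
  -> target ignites at step 3
Step 4: cell (4,4)='.' (+8 fires, +8 burnt)
Step 5: cell (4,4)='.' (+4 fires, +8 burnt)
Step 6: cell (4,4)='.' (+1 fires, +4 burnt)
Step 7: cell (4,4)='.' (+0 fires, +1 burnt)
  fire out at step 7

3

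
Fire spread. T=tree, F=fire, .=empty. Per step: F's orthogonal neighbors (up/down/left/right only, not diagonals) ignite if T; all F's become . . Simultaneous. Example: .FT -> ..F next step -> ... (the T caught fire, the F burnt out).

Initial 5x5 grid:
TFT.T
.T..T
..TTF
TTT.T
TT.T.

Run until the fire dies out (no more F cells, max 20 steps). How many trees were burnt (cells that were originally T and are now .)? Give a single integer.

Answer: 13

Derivation:
Step 1: +6 fires, +2 burnt (F count now 6)
Step 2: +2 fires, +6 burnt (F count now 2)
Step 3: +1 fires, +2 burnt (F count now 1)
Step 4: +1 fires, +1 burnt (F count now 1)
Step 5: +2 fires, +1 burnt (F count now 2)
Step 6: +1 fires, +2 burnt (F count now 1)
Step 7: +0 fires, +1 burnt (F count now 0)
Fire out after step 7
Initially T: 14, now '.': 24
Total burnt (originally-T cells now '.'): 13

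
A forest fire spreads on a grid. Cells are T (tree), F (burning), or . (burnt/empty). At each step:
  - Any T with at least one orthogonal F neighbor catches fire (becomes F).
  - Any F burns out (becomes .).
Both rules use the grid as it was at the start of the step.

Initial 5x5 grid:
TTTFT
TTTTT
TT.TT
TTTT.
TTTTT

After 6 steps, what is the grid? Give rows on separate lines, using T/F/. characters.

Step 1: 3 trees catch fire, 1 burn out
  TTF.F
  TTTFT
  TT.TT
  TTTT.
  TTTTT
Step 2: 4 trees catch fire, 3 burn out
  TF...
  TTF.F
  TT.FT
  TTTT.
  TTTTT
Step 3: 4 trees catch fire, 4 burn out
  F....
  TF...
  TT..F
  TTTF.
  TTTTT
Step 4: 4 trees catch fire, 4 burn out
  .....
  F....
  TF...
  TTF..
  TTTFT
Step 5: 4 trees catch fire, 4 burn out
  .....
  .....
  F....
  TF...
  TTF.F
Step 6: 2 trees catch fire, 4 burn out
  .....
  .....
  .....
  F....
  TF...

.....
.....
.....
F....
TF...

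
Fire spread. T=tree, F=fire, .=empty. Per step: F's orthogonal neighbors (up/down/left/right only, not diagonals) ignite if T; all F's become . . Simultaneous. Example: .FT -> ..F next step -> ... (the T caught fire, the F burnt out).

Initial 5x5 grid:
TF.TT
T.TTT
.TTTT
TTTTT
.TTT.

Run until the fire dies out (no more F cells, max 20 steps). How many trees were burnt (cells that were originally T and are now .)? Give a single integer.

Answer: 2

Derivation:
Step 1: +1 fires, +1 burnt (F count now 1)
Step 2: +1 fires, +1 burnt (F count now 1)
Step 3: +0 fires, +1 burnt (F count now 0)
Fire out after step 3
Initially T: 19, now '.': 8
Total burnt (originally-T cells now '.'): 2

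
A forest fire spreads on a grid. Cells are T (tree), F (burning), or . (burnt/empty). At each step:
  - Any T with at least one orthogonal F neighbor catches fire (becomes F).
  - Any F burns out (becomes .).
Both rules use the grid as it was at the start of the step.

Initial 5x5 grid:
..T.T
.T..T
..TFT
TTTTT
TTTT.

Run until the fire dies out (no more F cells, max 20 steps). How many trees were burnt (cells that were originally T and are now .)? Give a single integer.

Answer: 13

Derivation:
Step 1: +3 fires, +1 burnt (F count now 3)
Step 2: +4 fires, +3 burnt (F count now 4)
Step 3: +3 fires, +4 burnt (F count now 3)
Step 4: +2 fires, +3 burnt (F count now 2)
Step 5: +1 fires, +2 burnt (F count now 1)
Step 6: +0 fires, +1 burnt (F count now 0)
Fire out after step 6
Initially T: 15, now '.': 23
Total burnt (originally-T cells now '.'): 13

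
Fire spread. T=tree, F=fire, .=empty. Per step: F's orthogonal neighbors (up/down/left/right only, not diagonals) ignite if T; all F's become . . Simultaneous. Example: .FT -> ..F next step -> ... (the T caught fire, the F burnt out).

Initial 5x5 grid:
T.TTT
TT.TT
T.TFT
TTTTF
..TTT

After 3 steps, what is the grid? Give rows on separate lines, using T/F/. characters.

Step 1: 5 trees catch fire, 2 burn out
  T.TTT
  TT.FT
  T.F.F
  TTTF.
  ..TTF
Step 2: 4 trees catch fire, 5 burn out
  T.TFT
  TT..F
  T....
  TTF..
  ..TF.
Step 3: 4 trees catch fire, 4 burn out
  T.F.F
  TT...
  T....
  TF...
  ..F..

T.F.F
TT...
T....
TF...
..F..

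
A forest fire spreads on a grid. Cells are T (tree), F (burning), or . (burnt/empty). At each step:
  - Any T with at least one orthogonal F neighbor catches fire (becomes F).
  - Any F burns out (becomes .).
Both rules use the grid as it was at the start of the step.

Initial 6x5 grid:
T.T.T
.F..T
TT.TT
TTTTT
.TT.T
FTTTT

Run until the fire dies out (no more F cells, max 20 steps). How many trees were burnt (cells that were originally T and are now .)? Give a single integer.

Answer: 18

Derivation:
Step 1: +2 fires, +2 burnt (F count now 2)
Step 2: +4 fires, +2 burnt (F count now 4)
Step 3: +4 fires, +4 burnt (F count now 4)
Step 4: +2 fires, +4 burnt (F count now 2)
Step 5: +3 fires, +2 burnt (F count now 3)
Step 6: +1 fires, +3 burnt (F count now 1)
Step 7: +1 fires, +1 burnt (F count now 1)
Step 8: +1 fires, +1 burnt (F count now 1)
Step 9: +0 fires, +1 burnt (F count now 0)
Fire out after step 9
Initially T: 20, now '.': 28
Total burnt (originally-T cells now '.'): 18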